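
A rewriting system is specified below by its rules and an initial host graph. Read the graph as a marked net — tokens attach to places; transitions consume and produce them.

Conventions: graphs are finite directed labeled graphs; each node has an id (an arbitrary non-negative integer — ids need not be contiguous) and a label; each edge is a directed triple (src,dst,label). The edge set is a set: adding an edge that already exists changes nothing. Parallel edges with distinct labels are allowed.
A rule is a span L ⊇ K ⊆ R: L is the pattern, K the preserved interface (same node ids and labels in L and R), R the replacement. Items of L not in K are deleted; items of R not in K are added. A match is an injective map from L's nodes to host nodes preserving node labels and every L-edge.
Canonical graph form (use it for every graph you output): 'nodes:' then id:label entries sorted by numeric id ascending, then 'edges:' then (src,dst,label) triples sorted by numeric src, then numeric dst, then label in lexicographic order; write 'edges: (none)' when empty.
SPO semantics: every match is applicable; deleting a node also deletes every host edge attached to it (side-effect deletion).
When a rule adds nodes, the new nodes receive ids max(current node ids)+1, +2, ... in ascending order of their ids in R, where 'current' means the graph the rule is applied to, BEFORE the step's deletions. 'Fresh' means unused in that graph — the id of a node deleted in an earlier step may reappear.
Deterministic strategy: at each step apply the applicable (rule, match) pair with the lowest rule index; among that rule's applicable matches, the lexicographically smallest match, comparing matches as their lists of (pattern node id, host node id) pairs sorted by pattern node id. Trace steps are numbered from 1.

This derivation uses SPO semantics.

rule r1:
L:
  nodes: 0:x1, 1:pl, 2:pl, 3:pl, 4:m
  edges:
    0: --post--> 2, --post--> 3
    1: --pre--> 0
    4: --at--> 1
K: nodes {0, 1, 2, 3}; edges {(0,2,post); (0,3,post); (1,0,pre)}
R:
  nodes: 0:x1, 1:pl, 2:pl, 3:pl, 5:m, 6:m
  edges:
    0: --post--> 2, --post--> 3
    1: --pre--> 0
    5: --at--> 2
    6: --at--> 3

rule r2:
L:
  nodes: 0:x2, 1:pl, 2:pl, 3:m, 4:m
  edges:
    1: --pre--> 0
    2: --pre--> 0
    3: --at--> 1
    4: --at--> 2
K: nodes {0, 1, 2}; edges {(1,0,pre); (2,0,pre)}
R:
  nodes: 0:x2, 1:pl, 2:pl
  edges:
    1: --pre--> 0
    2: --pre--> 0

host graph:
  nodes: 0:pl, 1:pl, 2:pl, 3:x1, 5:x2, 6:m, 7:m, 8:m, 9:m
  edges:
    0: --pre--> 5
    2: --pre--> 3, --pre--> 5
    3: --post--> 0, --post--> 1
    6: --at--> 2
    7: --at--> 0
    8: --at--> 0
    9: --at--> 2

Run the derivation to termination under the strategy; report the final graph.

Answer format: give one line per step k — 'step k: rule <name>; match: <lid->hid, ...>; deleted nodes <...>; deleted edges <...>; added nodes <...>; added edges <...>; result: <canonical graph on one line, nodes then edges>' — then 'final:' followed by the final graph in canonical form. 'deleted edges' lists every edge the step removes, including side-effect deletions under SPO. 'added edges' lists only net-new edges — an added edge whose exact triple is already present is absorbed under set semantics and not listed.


step 1: rule r1; match: 0->3, 1->2, 2->0, 3->1, 4->6; deleted nodes 6; deleted edges (6,2,at); added nodes 10, 11; added edges (10,0,at); (11,1,at); result: nodes: 0:pl, 1:pl, 2:pl, 3:x1, 5:x2, 7:m, 8:m, 9:m, 10:m, 11:m edges: (0,5,pre); (2,3,pre); (2,5,pre); (3,0,post); (3,1,post); (7,0,at); (8,0,at); (9,2,at); (10,0,at); (11,1,at)
step 2: rule r1; match: 0->3, 1->2, 2->0, 3->1, 4->9; deleted nodes 9; deleted edges (9,2,at); added nodes 12, 13; added edges (12,0,at); (13,1,at); result: nodes: 0:pl, 1:pl, 2:pl, 3:x1, 5:x2, 7:m, 8:m, 10:m, 11:m, 12:m, 13:m edges: (0,5,pre); (2,3,pre); (2,5,pre); (3,0,post); (3,1,post); (7,0,at); (8,0,at); (10,0,at); (11,1,at); (12,0,at); (13,1,at)
final:
nodes: 0:pl, 1:pl, 2:pl, 3:x1, 5:x2, 7:m, 8:m, 10:m, 11:m, 12:m, 13:m
edges: (0,5,pre); (2,3,pre); (2,5,pre); (3,0,post); (3,1,post); (7,0,at); (8,0,at); (10,0,at); (11,1,at); (12,0,at); (13,1,at)


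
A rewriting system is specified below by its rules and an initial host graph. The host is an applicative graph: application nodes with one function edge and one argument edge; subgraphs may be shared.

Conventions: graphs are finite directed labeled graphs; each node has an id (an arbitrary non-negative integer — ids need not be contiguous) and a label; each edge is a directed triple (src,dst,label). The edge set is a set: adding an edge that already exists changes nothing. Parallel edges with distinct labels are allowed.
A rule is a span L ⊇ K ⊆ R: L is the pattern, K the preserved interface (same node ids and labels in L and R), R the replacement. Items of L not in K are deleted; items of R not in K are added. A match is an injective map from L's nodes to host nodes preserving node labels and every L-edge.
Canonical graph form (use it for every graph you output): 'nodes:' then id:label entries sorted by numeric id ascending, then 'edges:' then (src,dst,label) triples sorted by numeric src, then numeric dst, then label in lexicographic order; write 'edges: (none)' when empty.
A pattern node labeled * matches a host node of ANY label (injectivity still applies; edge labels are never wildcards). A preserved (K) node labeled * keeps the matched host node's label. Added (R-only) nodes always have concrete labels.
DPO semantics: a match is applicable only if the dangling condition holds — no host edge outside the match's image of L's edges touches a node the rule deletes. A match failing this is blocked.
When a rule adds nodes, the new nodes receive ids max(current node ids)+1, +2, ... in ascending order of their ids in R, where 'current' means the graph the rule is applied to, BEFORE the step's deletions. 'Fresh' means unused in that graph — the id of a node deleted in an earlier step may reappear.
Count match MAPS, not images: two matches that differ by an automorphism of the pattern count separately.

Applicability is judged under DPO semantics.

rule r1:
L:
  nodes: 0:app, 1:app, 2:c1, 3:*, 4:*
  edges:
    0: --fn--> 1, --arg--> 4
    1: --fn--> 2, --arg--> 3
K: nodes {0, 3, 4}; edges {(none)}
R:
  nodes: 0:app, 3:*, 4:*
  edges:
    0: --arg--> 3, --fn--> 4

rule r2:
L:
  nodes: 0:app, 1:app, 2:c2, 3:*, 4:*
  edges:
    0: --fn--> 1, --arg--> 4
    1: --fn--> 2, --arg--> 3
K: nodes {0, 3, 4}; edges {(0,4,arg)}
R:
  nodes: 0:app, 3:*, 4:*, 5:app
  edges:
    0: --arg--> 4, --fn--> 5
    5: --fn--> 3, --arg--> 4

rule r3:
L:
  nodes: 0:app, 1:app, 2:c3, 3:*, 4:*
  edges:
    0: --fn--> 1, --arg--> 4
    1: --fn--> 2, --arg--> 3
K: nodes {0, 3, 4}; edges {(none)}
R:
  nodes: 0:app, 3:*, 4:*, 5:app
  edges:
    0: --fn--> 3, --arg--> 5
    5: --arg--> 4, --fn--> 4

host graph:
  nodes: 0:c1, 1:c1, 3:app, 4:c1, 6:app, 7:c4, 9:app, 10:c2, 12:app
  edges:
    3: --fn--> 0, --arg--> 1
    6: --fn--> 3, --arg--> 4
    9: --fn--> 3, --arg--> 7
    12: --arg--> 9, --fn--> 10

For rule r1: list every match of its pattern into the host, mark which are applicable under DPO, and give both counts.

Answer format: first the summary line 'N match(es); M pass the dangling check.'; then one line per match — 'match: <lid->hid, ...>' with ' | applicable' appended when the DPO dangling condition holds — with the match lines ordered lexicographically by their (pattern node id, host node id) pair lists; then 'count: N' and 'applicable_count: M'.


2 match(es); 0 pass the dangling check.
match: 0->6, 1->3, 2->0, 3->1, 4->4
match: 0->9, 1->3, 2->0, 3->1, 4->7
count: 2
applicable_count: 0


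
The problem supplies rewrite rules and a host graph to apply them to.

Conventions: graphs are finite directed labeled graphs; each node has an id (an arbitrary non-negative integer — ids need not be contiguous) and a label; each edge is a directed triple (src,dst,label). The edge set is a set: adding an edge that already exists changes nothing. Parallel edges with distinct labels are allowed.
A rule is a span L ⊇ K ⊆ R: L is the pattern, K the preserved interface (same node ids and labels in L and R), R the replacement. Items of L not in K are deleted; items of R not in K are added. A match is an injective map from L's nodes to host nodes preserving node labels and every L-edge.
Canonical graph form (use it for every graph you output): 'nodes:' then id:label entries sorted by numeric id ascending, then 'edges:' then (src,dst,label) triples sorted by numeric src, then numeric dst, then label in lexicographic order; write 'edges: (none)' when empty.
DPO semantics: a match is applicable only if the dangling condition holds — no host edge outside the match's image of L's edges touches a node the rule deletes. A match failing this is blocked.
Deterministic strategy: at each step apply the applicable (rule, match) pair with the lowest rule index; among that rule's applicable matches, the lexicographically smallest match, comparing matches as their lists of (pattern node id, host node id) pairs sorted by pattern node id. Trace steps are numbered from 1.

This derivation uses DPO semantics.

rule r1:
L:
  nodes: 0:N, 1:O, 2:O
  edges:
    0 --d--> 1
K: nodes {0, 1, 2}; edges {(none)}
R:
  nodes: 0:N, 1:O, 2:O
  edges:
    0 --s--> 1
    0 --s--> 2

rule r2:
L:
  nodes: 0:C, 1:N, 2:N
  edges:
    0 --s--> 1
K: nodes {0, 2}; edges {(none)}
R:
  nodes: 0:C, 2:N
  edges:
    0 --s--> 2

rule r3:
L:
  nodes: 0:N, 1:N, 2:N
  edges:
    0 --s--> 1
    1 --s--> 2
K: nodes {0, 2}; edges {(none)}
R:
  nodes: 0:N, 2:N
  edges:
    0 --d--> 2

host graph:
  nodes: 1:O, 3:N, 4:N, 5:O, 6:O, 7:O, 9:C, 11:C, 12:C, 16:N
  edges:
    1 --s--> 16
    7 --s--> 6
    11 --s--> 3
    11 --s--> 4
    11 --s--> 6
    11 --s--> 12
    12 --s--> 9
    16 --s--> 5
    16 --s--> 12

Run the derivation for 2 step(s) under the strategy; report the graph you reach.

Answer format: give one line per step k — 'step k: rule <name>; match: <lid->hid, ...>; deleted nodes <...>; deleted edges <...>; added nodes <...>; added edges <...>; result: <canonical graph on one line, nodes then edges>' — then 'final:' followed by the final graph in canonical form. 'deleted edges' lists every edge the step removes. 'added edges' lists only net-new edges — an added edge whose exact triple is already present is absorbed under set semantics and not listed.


step 1: rule r2; match: 0->11, 1->3, 2->4; deleted nodes 3; deleted edges (11,3,s); added nodes (none); added edges (none); result: nodes: 1:O, 4:N, 5:O, 6:O, 7:O, 9:C, 11:C, 12:C, 16:N edges: (1,16,s); (7,6,s); (11,4,s); (11,6,s); (11,12,s); (12,9,s); (16,5,s); (16,12,s)
step 2: rule r2; match: 0->11, 1->4, 2->16; deleted nodes 4; deleted edges (11,4,s); added nodes (none); added edges (11,16,s); result: nodes: 1:O, 5:O, 6:O, 7:O, 9:C, 11:C, 12:C, 16:N edges: (1,16,s); (7,6,s); (11,6,s); (11,12,s); (11,16,s); (12,9,s); (16,5,s); (16,12,s)
final:
nodes: 1:O, 5:O, 6:O, 7:O, 9:C, 11:C, 12:C, 16:N
edges: (1,16,s); (7,6,s); (11,6,s); (11,12,s); (11,16,s); (12,9,s); (16,5,s); (16,12,s)


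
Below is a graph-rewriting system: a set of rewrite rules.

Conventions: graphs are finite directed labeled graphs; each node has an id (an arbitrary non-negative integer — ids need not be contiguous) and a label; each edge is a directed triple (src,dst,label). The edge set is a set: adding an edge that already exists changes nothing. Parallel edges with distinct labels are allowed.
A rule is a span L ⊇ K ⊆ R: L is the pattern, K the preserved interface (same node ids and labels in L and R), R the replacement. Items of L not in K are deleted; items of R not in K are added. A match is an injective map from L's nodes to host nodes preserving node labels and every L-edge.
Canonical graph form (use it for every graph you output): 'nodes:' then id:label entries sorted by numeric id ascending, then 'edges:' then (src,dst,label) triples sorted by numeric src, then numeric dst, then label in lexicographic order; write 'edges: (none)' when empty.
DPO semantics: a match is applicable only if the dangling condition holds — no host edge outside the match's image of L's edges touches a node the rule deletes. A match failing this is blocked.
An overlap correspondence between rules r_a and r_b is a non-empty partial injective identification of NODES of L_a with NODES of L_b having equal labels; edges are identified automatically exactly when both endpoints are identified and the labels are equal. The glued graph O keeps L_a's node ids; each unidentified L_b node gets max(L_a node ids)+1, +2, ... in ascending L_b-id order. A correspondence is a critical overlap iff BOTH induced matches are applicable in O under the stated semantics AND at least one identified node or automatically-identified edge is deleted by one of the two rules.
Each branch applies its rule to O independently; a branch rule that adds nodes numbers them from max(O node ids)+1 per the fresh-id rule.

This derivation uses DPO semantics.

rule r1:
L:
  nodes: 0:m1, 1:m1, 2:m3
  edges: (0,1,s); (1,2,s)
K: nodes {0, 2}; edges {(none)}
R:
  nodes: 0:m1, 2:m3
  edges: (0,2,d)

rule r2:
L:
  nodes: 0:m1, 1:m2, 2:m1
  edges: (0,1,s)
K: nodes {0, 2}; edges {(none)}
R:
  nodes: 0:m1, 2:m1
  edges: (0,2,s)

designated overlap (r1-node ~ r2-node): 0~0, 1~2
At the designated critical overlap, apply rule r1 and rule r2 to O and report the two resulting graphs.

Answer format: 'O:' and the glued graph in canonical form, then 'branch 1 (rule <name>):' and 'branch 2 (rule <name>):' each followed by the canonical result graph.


O:
nodes: 0:m1, 1:m1, 2:m3, 3:m2
edges: (0,1,s); (0,3,s); (1,2,s)
branch 1 (rule r1):
nodes: 0:m1, 2:m3, 3:m2
edges: (0,2,d); (0,3,s)
branch 2 (rule r2):
nodes: 0:m1, 1:m1, 2:m3
edges: (0,1,s); (1,2,s)


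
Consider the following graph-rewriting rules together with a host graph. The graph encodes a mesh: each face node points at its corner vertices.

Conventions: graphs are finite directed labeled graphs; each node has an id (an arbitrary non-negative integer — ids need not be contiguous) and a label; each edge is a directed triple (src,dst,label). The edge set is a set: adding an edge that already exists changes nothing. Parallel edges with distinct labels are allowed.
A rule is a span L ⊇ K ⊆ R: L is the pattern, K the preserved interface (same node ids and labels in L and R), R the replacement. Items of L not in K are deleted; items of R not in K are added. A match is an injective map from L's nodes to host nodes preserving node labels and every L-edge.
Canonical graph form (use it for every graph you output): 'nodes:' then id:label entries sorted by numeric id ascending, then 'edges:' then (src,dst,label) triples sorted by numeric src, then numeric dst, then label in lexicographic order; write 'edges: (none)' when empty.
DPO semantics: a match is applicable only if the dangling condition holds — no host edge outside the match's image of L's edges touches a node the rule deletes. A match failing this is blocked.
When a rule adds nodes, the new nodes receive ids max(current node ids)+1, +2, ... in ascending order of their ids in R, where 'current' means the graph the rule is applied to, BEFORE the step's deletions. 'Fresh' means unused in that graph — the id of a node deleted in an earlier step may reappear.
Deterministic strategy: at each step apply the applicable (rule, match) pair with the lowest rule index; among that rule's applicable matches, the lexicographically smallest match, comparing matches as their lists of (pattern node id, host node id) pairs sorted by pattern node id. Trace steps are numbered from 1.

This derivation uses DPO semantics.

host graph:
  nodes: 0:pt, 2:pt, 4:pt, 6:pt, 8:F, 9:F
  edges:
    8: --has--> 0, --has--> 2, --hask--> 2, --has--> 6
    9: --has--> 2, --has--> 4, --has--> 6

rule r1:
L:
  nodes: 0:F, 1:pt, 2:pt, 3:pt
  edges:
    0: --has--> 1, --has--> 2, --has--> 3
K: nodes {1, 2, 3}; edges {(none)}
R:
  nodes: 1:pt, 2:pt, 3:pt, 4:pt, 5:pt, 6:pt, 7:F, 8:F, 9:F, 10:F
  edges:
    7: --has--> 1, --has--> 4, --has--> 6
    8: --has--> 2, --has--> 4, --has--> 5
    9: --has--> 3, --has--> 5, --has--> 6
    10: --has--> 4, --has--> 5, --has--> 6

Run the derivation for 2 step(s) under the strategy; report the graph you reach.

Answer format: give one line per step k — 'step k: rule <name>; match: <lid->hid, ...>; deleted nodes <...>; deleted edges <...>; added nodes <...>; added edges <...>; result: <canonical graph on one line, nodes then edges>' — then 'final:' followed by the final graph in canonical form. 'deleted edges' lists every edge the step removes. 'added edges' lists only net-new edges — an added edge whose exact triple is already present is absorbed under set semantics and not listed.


step 1: rule r1; match: 0->9, 1->2, 2->4, 3->6; deleted nodes 9; deleted edges (9,2,has); (9,4,has); (9,6,has); added nodes 10, 11, 12, 13, 14, 15, 16; added edges (13,2,has); (13,10,has); (13,12,has); (14,4,has); (14,10,has); (14,11,has); (15,6,has); (15,11,has); (15,12,has); (16,10,has); (16,11,has); (16,12,has); result: nodes: 0:pt, 2:pt, 4:pt, 6:pt, 8:F, 10:pt, 11:pt, 12:pt, 13:F, 14:F, 15:F, 16:F edges: (8,0,has); (8,2,has); (8,2,hask); (8,6,has); (13,2,has); (13,10,has); (13,12,has); (14,4,has); (14,10,has); (14,11,has); (15,6,has); (15,11,has); (15,12,has); (16,10,has); (16,11,has); (16,12,has)
step 2: rule r1; match: 0->13, 1->2, 2->10, 3->12; deleted nodes 13; deleted edges (13,2,has); (13,10,has); (13,12,has); added nodes 17, 18, 19, 20, 21, 22, 23; added edges (20,2,has); (20,17,has); (20,19,has); (21,10,has); (21,17,has); (21,18,has); (22,12,has); (22,18,has); (22,19,has); (23,17,has); (23,18,has); (23,19,has); result: nodes: 0:pt, 2:pt, 4:pt, 6:pt, 8:F, 10:pt, 11:pt, 12:pt, 14:F, 15:F, 16:F, 17:pt, 18:pt, 19:pt, 20:F, 21:F, 22:F, 23:F edges: (8,0,has); (8,2,has); (8,2,hask); (8,6,has); (14,4,has); (14,10,has); (14,11,has); (15,6,has); (15,11,has); (15,12,has); (16,10,has); (16,11,has); (16,12,has); (20,2,has); (20,17,has); (20,19,has); (21,10,has); (21,17,has); (21,18,has); (22,12,has); (22,18,has); (22,19,has); (23,17,has); (23,18,has); (23,19,has)
final:
nodes: 0:pt, 2:pt, 4:pt, 6:pt, 8:F, 10:pt, 11:pt, 12:pt, 14:F, 15:F, 16:F, 17:pt, 18:pt, 19:pt, 20:F, 21:F, 22:F, 23:F
edges: (8,0,has); (8,2,has); (8,2,hask); (8,6,has); (14,4,has); (14,10,has); (14,11,has); (15,6,has); (15,11,has); (15,12,has); (16,10,has); (16,11,has); (16,12,has); (20,2,has); (20,17,has); (20,19,has); (21,10,has); (21,17,has); (21,18,has); (22,12,has); (22,18,has); (22,19,has); (23,17,has); (23,18,has); (23,19,has)


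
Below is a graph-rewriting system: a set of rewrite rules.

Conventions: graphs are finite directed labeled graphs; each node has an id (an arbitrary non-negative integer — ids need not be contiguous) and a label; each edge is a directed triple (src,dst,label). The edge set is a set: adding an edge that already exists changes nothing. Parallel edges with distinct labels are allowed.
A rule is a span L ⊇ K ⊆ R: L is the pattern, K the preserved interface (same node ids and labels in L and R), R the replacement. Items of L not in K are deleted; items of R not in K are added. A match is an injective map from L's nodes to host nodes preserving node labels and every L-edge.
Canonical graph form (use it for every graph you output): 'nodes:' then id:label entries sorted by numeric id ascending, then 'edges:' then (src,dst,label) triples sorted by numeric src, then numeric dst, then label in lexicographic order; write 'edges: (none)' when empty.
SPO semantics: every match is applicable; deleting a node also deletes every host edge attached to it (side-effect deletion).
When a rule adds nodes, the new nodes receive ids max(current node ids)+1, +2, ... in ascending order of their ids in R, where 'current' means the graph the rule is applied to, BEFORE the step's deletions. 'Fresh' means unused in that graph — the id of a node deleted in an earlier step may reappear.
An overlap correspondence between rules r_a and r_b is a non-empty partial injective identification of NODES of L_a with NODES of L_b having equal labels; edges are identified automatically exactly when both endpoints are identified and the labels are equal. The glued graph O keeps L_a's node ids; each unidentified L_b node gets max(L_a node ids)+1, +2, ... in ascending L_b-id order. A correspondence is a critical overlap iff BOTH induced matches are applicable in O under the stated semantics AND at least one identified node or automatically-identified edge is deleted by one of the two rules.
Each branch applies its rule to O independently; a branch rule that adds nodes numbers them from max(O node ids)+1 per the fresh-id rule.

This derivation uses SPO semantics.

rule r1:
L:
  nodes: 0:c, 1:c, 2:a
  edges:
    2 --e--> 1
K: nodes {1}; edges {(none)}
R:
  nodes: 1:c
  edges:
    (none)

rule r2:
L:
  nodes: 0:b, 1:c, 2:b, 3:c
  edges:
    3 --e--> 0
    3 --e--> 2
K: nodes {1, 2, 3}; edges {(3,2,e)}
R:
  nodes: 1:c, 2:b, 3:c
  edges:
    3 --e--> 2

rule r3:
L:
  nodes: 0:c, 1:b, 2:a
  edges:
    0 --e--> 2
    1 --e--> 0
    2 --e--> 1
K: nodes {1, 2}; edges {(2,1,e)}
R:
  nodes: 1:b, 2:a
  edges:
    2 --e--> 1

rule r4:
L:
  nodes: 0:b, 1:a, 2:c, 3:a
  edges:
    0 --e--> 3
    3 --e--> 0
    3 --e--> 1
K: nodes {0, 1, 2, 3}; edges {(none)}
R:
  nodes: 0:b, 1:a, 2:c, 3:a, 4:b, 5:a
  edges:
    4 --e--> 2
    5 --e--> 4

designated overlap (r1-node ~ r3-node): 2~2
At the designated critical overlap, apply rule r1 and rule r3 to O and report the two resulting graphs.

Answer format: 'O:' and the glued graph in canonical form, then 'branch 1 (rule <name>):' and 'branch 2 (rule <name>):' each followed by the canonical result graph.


O:
nodes: 0:c, 1:c, 2:a, 3:c, 4:b
edges: (2,1,e); (2,4,e); (3,2,e); (4,3,e)
branch 1 (rule r1):
nodes: 1:c, 3:c, 4:b
edges: (4,3,e)
branch 2 (rule r3):
nodes: 0:c, 1:c, 2:a, 4:b
edges: (2,1,e); (2,4,e)


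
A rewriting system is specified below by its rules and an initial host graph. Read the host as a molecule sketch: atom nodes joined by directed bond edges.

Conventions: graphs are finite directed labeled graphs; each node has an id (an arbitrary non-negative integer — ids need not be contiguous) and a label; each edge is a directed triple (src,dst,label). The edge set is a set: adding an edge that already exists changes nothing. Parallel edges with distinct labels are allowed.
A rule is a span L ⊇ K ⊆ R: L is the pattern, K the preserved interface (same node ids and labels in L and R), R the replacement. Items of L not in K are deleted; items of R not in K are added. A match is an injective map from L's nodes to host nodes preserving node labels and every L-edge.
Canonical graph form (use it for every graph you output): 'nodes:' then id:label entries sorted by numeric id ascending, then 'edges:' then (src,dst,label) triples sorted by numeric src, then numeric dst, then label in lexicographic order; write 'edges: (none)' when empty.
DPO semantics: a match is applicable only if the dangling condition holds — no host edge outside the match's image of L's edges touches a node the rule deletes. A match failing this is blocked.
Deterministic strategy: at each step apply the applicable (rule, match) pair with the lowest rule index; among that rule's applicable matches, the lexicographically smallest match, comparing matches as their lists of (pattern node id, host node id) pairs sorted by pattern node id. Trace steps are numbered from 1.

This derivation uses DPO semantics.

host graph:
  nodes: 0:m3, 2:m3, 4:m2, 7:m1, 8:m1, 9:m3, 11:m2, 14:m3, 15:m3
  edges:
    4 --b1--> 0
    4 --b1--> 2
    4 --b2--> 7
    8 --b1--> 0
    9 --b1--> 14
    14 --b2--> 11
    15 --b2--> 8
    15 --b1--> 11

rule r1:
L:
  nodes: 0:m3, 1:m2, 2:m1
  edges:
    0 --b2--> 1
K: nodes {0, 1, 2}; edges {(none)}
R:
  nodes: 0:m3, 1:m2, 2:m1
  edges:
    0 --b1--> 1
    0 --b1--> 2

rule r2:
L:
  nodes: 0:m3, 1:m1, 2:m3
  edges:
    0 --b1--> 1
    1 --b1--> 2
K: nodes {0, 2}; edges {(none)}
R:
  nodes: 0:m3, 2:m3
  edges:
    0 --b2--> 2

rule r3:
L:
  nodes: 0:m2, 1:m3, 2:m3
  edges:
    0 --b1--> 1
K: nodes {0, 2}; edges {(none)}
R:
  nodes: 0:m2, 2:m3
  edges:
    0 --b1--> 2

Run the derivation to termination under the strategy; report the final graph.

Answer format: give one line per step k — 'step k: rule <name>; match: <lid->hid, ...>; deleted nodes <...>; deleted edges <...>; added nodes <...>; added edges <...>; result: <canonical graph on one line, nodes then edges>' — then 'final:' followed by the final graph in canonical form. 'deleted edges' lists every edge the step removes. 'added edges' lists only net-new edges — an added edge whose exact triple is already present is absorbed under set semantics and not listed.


step 1: rule r1; match: 0->14, 1->11, 2->7; deleted nodes (none); deleted edges (14,11,b2); added nodes (none); added edges (14,7,b1); (14,11,b1); result: nodes: 0:m3, 2:m3, 4:m2, 7:m1, 8:m1, 9:m3, 11:m2, 14:m3, 15:m3 edges: (4,0,b1); (4,2,b1); (4,7,b2); (8,0,b1); (9,14,b1); (14,7,b1); (14,11,b1); (15,8,b2); (15,11,b1)
step 2: rule r3; match: 0->4, 1->2, 2->0; deleted nodes 2; deleted edges (4,2,b1); added nodes (none); added edges (none); result: nodes: 0:m3, 4:m2, 7:m1, 8:m1, 9:m3, 11:m2, 14:m3, 15:m3 edges: (4,0,b1); (4,7,b2); (8,0,b1); (9,14,b1); (14,7,b1); (14,11,b1); (15,8,b2); (15,11,b1)
final:
nodes: 0:m3, 4:m2, 7:m1, 8:m1, 9:m3, 11:m2, 14:m3, 15:m3
edges: (4,0,b1); (4,7,b2); (8,0,b1); (9,14,b1); (14,7,b1); (14,11,b1); (15,8,b2); (15,11,b1)


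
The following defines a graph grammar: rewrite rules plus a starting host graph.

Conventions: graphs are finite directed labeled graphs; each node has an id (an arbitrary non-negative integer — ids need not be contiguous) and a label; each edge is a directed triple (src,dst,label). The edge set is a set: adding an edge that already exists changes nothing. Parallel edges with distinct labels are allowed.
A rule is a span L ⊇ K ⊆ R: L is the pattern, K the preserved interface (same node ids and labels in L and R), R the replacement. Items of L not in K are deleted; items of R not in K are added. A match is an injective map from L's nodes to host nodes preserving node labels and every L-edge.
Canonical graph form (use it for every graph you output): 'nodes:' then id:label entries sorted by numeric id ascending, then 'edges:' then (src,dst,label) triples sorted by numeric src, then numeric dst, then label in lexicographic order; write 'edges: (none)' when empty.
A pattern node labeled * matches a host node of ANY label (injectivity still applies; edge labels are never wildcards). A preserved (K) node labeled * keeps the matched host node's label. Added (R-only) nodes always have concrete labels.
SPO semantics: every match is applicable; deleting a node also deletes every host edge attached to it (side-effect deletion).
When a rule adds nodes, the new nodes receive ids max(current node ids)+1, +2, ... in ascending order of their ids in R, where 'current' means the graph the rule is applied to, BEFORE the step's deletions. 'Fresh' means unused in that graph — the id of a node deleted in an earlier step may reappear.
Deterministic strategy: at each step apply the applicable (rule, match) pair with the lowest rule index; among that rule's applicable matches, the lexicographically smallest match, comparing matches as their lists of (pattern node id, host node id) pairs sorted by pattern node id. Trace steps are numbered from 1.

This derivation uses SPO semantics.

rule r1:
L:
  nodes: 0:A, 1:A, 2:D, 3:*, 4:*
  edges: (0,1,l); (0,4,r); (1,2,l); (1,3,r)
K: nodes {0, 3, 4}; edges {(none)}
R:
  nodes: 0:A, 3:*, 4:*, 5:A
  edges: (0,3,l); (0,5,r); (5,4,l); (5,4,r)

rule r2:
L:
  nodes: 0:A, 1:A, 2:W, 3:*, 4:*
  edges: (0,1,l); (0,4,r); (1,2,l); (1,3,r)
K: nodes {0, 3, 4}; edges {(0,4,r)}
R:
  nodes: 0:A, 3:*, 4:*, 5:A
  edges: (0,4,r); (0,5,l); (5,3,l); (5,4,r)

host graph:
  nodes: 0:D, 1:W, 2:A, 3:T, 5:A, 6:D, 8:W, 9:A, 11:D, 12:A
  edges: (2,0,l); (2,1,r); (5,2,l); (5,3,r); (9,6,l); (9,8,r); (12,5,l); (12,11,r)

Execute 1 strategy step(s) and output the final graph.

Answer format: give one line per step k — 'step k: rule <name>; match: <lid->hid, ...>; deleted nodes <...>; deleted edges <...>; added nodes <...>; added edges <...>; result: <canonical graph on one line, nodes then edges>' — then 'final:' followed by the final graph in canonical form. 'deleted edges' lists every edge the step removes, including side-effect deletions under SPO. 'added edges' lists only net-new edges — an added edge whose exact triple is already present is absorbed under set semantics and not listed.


step 1: rule r1; match: 0->5, 1->2, 2->0, 3->1, 4->3; deleted nodes 0, 2; deleted edges (2,0,l); (2,1,r); (5,2,l); (5,3,r); added nodes 13; added edges (5,1,l); (5,13,r); (13,3,l); (13,3,r); result: nodes: 1:W, 3:T, 5:A, 6:D, 8:W, 9:A, 11:D, 12:A, 13:A edges: (5,1,l); (5,13,r); (9,6,l); (9,8,r); (12,5,l); (12,11,r); (13,3,l); (13,3,r)
final:
nodes: 1:W, 3:T, 5:A, 6:D, 8:W, 9:A, 11:D, 12:A, 13:A
edges: (5,1,l); (5,13,r); (9,6,l); (9,8,r); (12,5,l); (12,11,r); (13,3,l); (13,3,r)


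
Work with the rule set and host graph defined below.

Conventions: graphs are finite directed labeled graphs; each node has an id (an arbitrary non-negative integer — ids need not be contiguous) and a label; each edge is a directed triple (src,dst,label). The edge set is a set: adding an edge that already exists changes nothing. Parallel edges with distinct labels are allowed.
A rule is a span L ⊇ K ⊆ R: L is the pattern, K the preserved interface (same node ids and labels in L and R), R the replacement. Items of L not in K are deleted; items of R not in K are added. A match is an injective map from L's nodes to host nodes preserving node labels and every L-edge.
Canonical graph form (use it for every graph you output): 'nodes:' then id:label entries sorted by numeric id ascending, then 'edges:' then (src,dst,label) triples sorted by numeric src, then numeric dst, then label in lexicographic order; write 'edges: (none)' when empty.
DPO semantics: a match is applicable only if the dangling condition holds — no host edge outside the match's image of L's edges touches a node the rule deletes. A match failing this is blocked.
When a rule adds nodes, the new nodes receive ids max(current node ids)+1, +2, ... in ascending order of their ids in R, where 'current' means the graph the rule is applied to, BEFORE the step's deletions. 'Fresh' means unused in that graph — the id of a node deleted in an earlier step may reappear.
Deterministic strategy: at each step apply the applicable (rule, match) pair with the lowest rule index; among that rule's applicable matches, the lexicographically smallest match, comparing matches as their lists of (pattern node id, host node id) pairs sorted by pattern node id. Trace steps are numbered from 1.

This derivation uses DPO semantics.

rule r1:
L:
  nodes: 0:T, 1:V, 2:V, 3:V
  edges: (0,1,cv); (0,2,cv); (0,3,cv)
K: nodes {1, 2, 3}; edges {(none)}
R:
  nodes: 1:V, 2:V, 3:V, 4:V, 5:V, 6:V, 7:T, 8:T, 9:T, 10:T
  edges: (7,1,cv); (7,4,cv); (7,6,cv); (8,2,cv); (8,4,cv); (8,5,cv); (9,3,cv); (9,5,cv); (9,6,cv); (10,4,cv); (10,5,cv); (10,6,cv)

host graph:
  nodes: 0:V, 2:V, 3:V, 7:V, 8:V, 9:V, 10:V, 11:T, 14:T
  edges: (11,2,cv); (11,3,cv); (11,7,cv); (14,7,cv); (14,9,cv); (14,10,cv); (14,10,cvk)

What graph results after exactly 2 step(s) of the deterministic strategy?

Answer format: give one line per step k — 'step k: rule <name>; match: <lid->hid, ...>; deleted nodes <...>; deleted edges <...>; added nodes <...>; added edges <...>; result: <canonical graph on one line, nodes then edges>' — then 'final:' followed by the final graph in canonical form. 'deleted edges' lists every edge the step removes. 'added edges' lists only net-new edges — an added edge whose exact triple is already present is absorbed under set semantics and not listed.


step 1: rule r1; match: 0->11, 1->2, 2->3, 3->7; deleted nodes 11; deleted edges (11,2,cv); (11,3,cv); (11,7,cv); added nodes 15, 16, 17, 18, 19, 20, 21; added edges (18,2,cv); (18,15,cv); (18,17,cv); (19,3,cv); (19,15,cv); (19,16,cv); (20,7,cv); (20,16,cv); (20,17,cv); (21,15,cv); (21,16,cv); (21,17,cv); result: nodes: 0:V, 2:V, 3:V, 7:V, 8:V, 9:V, 10:V, 14:T, 15:V, 16:V, 17:V, 18:T, 19:T, 20:T, 21:T edges: (14,7,cv); (14,9,cv); (14,10,cv); (14,10,cvk); (18,2,cv); (18,15,cv); (18,17,cv); (19,3,cv); (19,15,cv); (19,16,cv); (20,7,cv); (20,16,cv); (20,17,cv); (21,15,cv); (21,16,cv); (21,17,cv)
step 2: rule r1; match: 0->18, 1->2, 2->15, 3->17; deleted nodes 18; deleted edges (18,2,cv); (18,15,cv); (18,17,cv); added nodes 22, 23, 24, 25, 26, 27, 28; added edges (25,2,cv); (25,22,cv); (25,24,cv); (26,15,cv); (26,22,cv); (26,23,cv); (27,17,cv); (27,23,cv); (27,24,cv); (28,22,cv); (28,23,cv); (28,24,cv); result: nodes: 0:V, 2:V, 3:V, 7:V, 8:V, 9:V, 10:V, 14:T, 15:V, 16:V, 17:V, 19:T, 20:T, 21:T, 22:V, 23:V, 24:V, 25:T, 26:T, 27:T, 28:T edges: (14,7,cv); (14,9,cv); (14,10,cv); (14,10,cvk); (19,3,cv); (19,15,cv); (19,16,cv); (20,7,cv); (20,16,cv); (20,17,cv); (21,15,cv); (21,16,cv); (21,17,cv); (25,2,cv); (25,22,cv); (25,24,cv); (26,15,cv); (26,22,cv); (26,23,cv); (27,17,cv); (27,23,cv); (27,24,cv); (28,22,cv); (28,23,cv); (28,24,cv)
final:
nodes: 0:V, 2:V, 3:V, 7:V, 8:V, 9:V, 10:V, 14:T, 15:V, 16:V, 17:V, 19:T, 20:T, 21:T, 22:V, 23:V, 24:V, 25:T, 26:T, 27:T, 28:T
edges: (14,7,cv); (14,9,cv); (14,10,cv); (14,10,cvk); (19,3,cv); (19,15,cv); (19,16,cv); (20,7,cv); (20,16,cv); (20,17,cv); (21,15,cv); (21,16,cv); (21,17,cv); (25,2,cv); (25,22,cv); (25,24,cv); (26,15,cv); (26,22,cv); (26,23,cv); (27,17,cv); (27,23,cv); (27,24,cv); (28,22,cv); (28,23,cv); (28,24,cv)


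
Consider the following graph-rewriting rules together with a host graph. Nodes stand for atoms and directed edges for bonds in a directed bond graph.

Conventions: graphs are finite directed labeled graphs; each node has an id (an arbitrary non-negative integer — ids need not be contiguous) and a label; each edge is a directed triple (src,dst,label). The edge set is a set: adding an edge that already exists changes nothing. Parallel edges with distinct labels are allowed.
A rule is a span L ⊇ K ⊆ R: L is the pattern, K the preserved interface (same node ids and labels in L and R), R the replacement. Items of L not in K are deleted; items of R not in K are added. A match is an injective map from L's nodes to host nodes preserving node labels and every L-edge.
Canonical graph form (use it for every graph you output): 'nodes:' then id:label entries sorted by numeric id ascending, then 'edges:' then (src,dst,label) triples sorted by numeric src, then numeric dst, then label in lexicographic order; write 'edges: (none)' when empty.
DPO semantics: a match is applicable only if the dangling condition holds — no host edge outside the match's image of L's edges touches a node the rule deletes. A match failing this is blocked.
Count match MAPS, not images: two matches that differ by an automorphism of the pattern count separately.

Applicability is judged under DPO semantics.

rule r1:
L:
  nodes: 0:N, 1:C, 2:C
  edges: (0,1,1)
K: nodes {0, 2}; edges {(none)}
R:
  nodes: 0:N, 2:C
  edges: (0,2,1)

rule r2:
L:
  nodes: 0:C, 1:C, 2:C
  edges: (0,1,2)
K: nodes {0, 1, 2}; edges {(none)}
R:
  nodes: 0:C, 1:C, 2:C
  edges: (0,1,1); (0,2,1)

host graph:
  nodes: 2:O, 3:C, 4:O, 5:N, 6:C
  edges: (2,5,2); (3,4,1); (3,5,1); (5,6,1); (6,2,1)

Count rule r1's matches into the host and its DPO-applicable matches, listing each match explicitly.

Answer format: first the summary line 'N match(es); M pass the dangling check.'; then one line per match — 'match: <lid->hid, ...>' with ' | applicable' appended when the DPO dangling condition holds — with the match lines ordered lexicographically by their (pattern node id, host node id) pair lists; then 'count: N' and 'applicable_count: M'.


1 match(es); 0 pass the dangling check.
match: 0->5, 1->6, 2->3
count: 1
applicable_count: 0


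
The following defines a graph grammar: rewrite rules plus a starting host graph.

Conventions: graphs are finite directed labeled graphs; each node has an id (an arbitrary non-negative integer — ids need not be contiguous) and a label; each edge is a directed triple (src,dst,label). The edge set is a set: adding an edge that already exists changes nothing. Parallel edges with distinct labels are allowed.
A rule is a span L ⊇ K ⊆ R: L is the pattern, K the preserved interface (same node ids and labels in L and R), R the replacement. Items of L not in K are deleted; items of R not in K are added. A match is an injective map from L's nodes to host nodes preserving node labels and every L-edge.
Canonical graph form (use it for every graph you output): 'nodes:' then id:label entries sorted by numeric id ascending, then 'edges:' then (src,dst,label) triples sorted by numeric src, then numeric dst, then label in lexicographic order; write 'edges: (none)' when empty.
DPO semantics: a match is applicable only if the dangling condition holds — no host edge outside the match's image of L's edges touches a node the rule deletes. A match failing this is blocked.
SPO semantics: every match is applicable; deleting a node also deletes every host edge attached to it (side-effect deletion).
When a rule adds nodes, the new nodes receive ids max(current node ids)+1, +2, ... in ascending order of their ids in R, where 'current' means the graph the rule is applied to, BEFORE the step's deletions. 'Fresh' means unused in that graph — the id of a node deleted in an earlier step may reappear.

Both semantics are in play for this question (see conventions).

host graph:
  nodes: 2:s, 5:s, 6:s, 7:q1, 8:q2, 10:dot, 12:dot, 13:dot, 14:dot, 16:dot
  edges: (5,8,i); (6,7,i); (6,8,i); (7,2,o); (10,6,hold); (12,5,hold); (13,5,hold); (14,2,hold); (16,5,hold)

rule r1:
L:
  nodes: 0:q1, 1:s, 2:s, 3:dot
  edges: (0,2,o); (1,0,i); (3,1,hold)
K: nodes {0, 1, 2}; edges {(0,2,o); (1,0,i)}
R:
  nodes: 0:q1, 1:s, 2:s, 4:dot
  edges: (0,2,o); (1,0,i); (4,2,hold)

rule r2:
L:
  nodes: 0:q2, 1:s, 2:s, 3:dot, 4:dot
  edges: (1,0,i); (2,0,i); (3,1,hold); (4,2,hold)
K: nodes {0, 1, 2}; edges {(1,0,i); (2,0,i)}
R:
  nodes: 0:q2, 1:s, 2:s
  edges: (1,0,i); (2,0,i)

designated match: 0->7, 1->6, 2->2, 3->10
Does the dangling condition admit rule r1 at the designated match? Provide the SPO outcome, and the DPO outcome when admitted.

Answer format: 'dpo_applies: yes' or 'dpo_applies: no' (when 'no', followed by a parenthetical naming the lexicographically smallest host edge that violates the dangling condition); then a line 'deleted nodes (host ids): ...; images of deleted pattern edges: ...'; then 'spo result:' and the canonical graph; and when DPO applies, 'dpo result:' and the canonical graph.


dpo_applies: yes
deleted nodes (host ids): 10; images of deleted pattern edges: (10,6,hold)
spo result:
nodes: 2:s, 5:s, 6:s, 7:q1, 8:q2, 12:dot, 13:dot, 14:dot, 16:dot, 17:dot
edges: (5,8,i); (6,7,i); (6,8,i); (7,2,o); (12,5,hold); (13,5,hold); (14,2,hold); (16,5,hold); (17,2,hold)
dpo result:
nodes: 2:s, 5:s, 6:s, 7:q1, 8:q2, 12:dot, 13:dot, 14:dot, 16:dot, 17:dot
edges: (5,8,i); (6,7,i); (6,8,i); (7,2,o); (12,5,hold); (13,5,hold); (14,2,hold); (16,5,hold); (17,2,hold)


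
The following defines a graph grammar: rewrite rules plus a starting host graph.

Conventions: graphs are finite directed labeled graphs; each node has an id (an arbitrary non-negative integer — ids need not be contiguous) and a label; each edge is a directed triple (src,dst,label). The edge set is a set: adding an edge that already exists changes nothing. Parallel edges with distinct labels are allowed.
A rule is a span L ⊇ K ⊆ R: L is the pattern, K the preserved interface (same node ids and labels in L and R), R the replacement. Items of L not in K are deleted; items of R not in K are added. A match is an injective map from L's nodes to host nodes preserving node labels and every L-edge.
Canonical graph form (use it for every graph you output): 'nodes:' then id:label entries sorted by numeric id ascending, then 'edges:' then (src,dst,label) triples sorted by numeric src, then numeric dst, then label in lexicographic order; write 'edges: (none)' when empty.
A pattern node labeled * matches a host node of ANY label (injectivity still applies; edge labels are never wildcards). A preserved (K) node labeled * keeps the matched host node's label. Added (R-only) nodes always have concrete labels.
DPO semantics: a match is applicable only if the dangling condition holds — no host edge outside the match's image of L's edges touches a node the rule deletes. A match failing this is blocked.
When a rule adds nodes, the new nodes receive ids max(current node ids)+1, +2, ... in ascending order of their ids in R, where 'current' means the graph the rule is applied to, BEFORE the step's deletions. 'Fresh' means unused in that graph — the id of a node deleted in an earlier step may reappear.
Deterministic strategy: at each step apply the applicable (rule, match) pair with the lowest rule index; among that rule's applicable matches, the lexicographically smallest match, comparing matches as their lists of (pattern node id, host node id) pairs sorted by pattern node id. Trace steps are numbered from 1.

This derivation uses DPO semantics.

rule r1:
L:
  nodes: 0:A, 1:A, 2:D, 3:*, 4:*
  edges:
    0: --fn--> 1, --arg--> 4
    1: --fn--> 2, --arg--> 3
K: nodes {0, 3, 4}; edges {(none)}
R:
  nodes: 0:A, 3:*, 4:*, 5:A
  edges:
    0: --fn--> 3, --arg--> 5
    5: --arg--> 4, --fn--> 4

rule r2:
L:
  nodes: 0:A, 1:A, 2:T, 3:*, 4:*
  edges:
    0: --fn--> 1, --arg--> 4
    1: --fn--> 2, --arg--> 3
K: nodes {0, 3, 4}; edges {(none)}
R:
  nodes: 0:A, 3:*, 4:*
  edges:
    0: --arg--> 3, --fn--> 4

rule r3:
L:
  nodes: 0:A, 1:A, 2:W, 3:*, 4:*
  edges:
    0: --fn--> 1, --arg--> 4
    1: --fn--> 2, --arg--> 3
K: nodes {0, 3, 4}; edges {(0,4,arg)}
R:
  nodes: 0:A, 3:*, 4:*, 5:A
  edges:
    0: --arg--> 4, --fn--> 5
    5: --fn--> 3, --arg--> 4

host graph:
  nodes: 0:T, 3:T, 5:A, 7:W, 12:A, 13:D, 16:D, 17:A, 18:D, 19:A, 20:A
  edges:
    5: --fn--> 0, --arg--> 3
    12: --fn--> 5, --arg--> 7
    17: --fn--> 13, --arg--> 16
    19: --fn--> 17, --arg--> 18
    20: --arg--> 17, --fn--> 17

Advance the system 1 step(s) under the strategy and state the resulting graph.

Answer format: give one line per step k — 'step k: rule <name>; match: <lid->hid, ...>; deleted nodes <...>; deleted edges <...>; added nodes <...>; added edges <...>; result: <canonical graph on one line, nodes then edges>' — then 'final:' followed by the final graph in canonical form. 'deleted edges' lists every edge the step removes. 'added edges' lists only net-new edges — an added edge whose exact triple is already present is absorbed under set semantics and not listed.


step 1: rule r2; match: 0->12, 1->5, 2->0, 3->3, 4->7; deleted nodes 0, 5; deleted edges (5,0,fn); (5,3,arg); (12,5,fn); (12,7,arg); added nodes (none); added edges (12,3,arg); (12,7,fn); result: nodes: 3:T, 7:W, 12:A, 13:D, 16:D, 17:A, 18:D, 19:A, 20:A edges: (12,3,arg); (12,7,fn); (17,13,fn); (17,16,arg); (19,17,fn); (19,18,arg); (20,17,arg); (20,17,fn)
final:
nodes: 3:T, 7:W, 12:A, 13:D, 16:D, 17:A, 18:D, 19:A, 20:A
edges: (12,3,arg); (12,7,fn); (17,13,fn); (17,16,arg); (19,17,fn); (19,18,arg); (20,17,arg); (20,17,fn)
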